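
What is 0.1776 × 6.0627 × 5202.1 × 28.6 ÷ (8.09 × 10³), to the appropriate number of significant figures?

0.1776 × 6.0627 × 5202.1 × 28.6 ÷ (8.09 × 10³) = 19.8018263621…
Multiplication/division keeps the fewest significant figures: 0.1776 → 4 s.f., 6.0627 → 5 s.f., 5202.1 → 5 s.f., 28.6 → 3 s.f., 8.09 × 10³ → 3 s.f.; limit is 3.
Rounded to 3 significant figures: 19.8.

19.8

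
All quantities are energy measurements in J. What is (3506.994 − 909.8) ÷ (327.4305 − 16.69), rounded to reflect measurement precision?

8.3581

3506.994 − 909.8 = 2597.194, limited to 1 d.p. → 5 s.f.; 327.4305 − 16.69 = 310.7405, limited to 2 d.p. → 5 s.f.
Carrying full precision, 2597.194 ÷ 310.7405 = 8.35808013439…; keep min(5, 5) = 5 s.f.
Rounded to 5 significant figures: 8.3581.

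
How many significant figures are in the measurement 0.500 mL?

0.500: leading zeros are not significant; trailing zeros after a decimal point are significant.

3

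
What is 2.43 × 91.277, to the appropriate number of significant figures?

222

2.43 × 91.277 = 221.80311
Multiplication/division keeps the fewest significant figures: 2.43 → 3 s.f., 91.277 → 5 s.f.; limit is 3.
Rounded to 3 significant figures: 222.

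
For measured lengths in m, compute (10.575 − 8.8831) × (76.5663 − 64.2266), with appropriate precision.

20.88 m²

10.575 − 8.8831 = 1.6919, limited to 3 d.p. → 4 s.f.; 76.5663 − 64.2266 = 12.3397, limited to 4 d.p. → 6 s.f.
Carrying full precision, 1.6919 × 12.3397 = 20.87753843; keep min(4, 6) = 4 s.f.
Rounded to 4 significant figures: 20.88 m².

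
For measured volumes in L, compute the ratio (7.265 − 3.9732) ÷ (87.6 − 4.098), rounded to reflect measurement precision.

7.265 − 3.9732 = 3.2918, limited to 3 d.p. → 4 s.f.; 87.6 − 4.098 = 83.502, limited to 1 d.p. → 3 s.f.
Carrying full precision, 3.2918 ÷ 83.502 = 0.039421810256…; keep min(4, 3) = 3 s.f.
Rounded to 3 significant figures: 0.0394.

0.0394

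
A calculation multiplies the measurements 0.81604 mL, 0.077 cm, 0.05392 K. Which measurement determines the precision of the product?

0.077 cm

0.81604 mL → 5 s.f.; 0.077 cm → 2 s.f.; 0.05392 K → 4 s.f.
The fewest is 2 significant figures, from 0.077 cm.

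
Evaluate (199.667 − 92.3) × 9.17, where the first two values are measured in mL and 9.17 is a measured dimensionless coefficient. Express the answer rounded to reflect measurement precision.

199.667 mL − 92.3 mL = 107.367 mL; the difference is limited to 1 decimal place (4 s.f.).
Carrying full precision, 107.367 × 9.17 = 984.55539 mL; 9.17 has 3 s.f., so the result keeps min(4, 3) = 3 s.f.
Rounded to 3 significant figures: 985 mL.

985 mL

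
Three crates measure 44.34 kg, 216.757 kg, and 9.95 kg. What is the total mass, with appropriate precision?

271.05 kg

44.34 kg + 216.757 kg + 9.95 kg = 271.047 kg.
Addition/subtraction keeps the fewest decimal places: 44.34 → 2 decimal places, 216.757 → 3 decimal places, 9.95 → 2 decimal places; limit is 2.
Rounded to 2 decimal places: 271.05 kg.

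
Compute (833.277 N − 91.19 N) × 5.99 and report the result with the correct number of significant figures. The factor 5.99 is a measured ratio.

4.45 × 10³ N

833.277 N − 91.19 N = 742.087 N; the difference is limited to 2 decimal places (5 s.f.).
Carrying full precision, 742.087 × 5.99 = 4445.10113 N; 5.99 has 3 s.f., so the result keeps min(5, 3) = 3 s.f.
Rounded to 3 significant figures: 4.45 × 10³ N.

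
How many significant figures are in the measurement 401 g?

3

401: zeros between nonzero digits are significant.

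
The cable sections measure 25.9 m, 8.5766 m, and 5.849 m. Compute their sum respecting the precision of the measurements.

25.9 m + 8.5766 m + 5.849 m = 40.3256 m.
Addition/subtraction keeps the fewest decimal places: 25.9 → 1 decimal place, 8.5766 → 4 decimal places, 5.849 → 3 decimal places; limit is 1.
Rounded to 1 decimal place: 40.3 m.

40.3 m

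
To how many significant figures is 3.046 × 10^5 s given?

4

3.046 × 10^5: in scientific notation every digit of the coefficient is significant.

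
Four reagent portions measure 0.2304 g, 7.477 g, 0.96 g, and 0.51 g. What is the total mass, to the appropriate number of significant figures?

0.2304 g + 7.477 g + 0.96 g + 0.51 g = 9.1774 g.
Addition/subtraction keeps the fewest decimal places: 0.2304 → 4 decimal places, 7.477 → 3 decimal places, 0.96 → 2 decimal places, 0.51 → 2 decimal places; limit is 2.
Rounded to 2 decimal places: 9.18 g.

9.18 g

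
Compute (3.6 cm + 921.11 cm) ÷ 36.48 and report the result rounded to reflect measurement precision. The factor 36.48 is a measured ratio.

3.6 cm + 921.11 cm = 924.71 cm; the sum is limited to 1 decimal place (4 s.f.).
Carrying full precision, 924.71 ÷ 36.48 = 25.3484100877… cm; 36.48 has 4 s.f., so the result keeps min(4, 4) = 4 s.f.
Rounded to 4 significant figures: 25.35 cm.

25.35 cm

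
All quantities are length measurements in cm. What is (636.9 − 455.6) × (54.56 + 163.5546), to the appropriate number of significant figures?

3.954 × 10^4 cm²

636.9 − 455.6 = 181.3, limited to 1 d.p. → 4 s.f.; 54.56 + 163.5546 = 218.1146, limited to 2 d.p. → 5 s.f.
Carrying full precision, 181.3 × 218.1146 = 39544.17698; keep min(4, 5) = 4 s.f.
Rounded to 4 significant figures: 3.954 × 10^4 cm².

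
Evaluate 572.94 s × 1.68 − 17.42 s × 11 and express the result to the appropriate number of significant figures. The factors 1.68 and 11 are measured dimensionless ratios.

572.94 × 1.68 = 962.5392 → 9.63 × 10^2 s (3 s.f., last digit at the 10^0 place).
17.42 × 11 = 191.62 → 1.9 × 10^2 s (2 s.f., last digit at the 10^1 place).
Difference: 770.9192 s; keep the coarser place, 10^1.
Result: 7.7 × 10^2 s.

7.7 × 10^2 s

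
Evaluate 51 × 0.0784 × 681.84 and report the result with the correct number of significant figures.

2.7 × 10³

51 × 0.0784 × 681.84 = 2726.269056
Multiplication/division keeps the fewest significant figures: 51 → 2 s.f., 0.0784 → 3 s.f., 681.84 → 5 s.f.; limit is 2.
Rounded to 2 significant figures: 2.7 × 10³.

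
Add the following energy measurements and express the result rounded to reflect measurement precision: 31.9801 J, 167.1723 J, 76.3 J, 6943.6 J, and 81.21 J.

31.9801 J + 167.1723 J + 76.3 J + 6943.6 J + 81.21 J = 7300.2624 J.
Addition/subtraction keeps the fewest decimal places: 31.9801 → 4 decimal places, 167.1723 → 4 decimal places, 76.3 → 1 decimal place, 6943.6 → 1 decimal place, 81.21 → 2 decimal places; limit is 1.
Rounded to 1 decimal place: 7300.3 J.

7300.3 J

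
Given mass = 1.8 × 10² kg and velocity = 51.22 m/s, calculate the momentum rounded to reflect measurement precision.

momentum = 1.8 × 10² kg × 51.22 m/s = 9219.6 kg·m/s.
1.8 × 10² has 2 significant figures; 51.22 has 4.
Division/multiplication keeps the fewest: 2 significant figures.
Rounded: 9.2 × 10³ kg·m/s.

9.2 × 10³ kg·m/s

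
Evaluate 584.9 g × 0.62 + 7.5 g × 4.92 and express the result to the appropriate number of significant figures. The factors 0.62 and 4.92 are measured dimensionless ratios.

584.9 × 0.62 = 362.638 → 3.6 × 10^2 g (2 s.f., last digit at the 10^1 place).
7.5 × 4.92 = 36.9 → 37 g (2 s.f., last digit at the 10^0 place).
Sum: 399.538 g; keep the coarser place, 10^1.
Result: 4.0 × 10^2 g.

4.0 × 10^2 g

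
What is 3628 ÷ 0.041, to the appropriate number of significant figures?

8.8 × 10^4

3628 ÷ 0.041 = 88487.804878…
Multiplication/division keeps the fewest significant figures: 3628 → 4 s.f., 0.041 → 2 s.f.; limit is 2.
Rounded to 2 significant figures: 8.8 × 10^4.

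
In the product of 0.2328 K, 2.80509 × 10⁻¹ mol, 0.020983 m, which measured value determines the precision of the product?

0.2328 K → 4 s.f.; 2.80509 × 10⁻¹ mol → 6 s.f.; 0.020983 m → 5 s.f.
The fewest is 4 significant figures, from 0.2328 K.

0.2328 K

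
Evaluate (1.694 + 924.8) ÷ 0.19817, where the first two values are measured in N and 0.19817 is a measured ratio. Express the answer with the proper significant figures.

4675 N

1.694 N + 924.8 N = 926.494 N; the sum is limited to 1 decimal place (4 s.f.).
Carrying full precision, 926.494 ÷ 0.19817 = 4675.24852399… N; 0.19817 has 5 s.f., so the result keeps min(4, 5) = 4 s.f.
Rounded to 4 significant figures: 4675 N.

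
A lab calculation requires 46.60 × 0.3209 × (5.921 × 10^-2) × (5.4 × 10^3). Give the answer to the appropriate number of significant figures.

46.60 × 0.3209 × (5.921 × 10^-2) × (5.4 × 10^3) = 4781.28305196
Multiplication/division keeps the fewest significant figures: 46.60 → 4 s.f., 0.3209 → 4 s.f., 5.921 × 10^-2 → 4 s.f., 5.4 × 10^3 → 2 s.f.; limit is 2.
Rounded to 2 significant figures: 4.8 × 10^3.

4.8 × 10^3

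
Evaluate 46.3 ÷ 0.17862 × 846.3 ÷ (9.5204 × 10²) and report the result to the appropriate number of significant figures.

46.3 ÷ 0.17862 × 846.3 ÷ (9.5204 × 10²) = 230.419935752…
Multiplication/division keeps the fewest significant figures: 46.3 → 3 s.f., 0.17862 → 5 s.f., 846.3 → 4 s.f., 9.5204 × 10² → 5 s.f.; limit is 3.
Rounded to 3 significant figures: 230.

230.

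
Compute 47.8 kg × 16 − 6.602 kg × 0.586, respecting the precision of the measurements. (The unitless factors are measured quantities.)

47.8 × 16 = 764.8 → 7.6 × 10² kg (2 s.f., last digit at the 10^1 place).
6.602 × 0.586 = 3.868772 → 3.87 kg (3 s.f., last digit at the 10^-2 place).
Difference: 760.931228 kg; keep the coarser place, 10^1.
Result: 7.6 × 10² kg.

7.6 × 10² kg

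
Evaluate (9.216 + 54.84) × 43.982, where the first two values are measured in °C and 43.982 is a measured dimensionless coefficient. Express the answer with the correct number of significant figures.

2817 °C

9.216 °C + 54.84 °C = 64.056 °C; the sum is limited to 2 decimal places (4 s.f.).
Carrying full precision, 64.056 × 43.982 = 2817.310992 °C; 43.982 has 5 s.f., so the result keeps min(4, 5) = 4 s.f.
Rounded to 4 significant figures: 2817 °C.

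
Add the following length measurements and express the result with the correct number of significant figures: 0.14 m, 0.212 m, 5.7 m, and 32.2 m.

38.3 m

0.14 m + 0.212 m + 5.7 m + 32.2 m = 38.252 m.
Addition/subtraction keeps the fewest decimal places: 0.14 → 2 decimal places, 0.212 → 3 decimal places, 5.7 → 1 decimal place, 32.2 → 1 decimal place; limit is 1.
Rounded to 1 decimal place: 38.3 m.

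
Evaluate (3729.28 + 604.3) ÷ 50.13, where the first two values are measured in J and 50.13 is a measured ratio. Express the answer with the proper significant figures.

3729.28 J + 604.3 J = 4333.58 J; the sum is limited to 1 decimal place (5 s.f.).
Carrying full precision, 4333.58 ÷ 50.13 = 86.4468382206… J; 50.13 has 4 s.f., so the result keeps min(5, 4) = 4 s.f.
Rounded to 4 significant figures: 86.45 J.

86.45 J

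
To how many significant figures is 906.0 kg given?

4

906.0: trailing zeros after a decimal point are significant; zeros between nonzero digits are significant.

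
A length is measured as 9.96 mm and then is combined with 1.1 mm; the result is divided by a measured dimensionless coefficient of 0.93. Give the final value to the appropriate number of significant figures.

12 mm

9.96 mm + 1.1 mm = 11.06 mm; the sum is limited to 1 decimal place (3 s.f.).
Carrying full precision, 11.06 ÷ 0.93 = 11.8924731183… mm; 0.93 has 2 s.f., so the result keeps min(3, 2) = 2 s.f.
Rounded to 2 significant figures: 12 mm.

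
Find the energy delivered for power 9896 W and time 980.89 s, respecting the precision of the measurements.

9.707 × 10⁶ J

energy delivered = 9896 W × 980.89 s = 9706887.44 J.
9896 has 4 significant figures; 980.89 has 5.
Division/multiplication keeps the fewest: 4 significant figures.
Rounded: 9.707 × 10⁶ J.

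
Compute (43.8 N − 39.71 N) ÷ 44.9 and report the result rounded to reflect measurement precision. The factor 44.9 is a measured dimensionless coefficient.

43.8 N − 39.71 N = 4.09 N; the difference is limited to 1 decimal place (2 s.f.).
Carrying full precision, 4.09 ÷ 44.9 = 0.0910913140312… N; 44.9 has 3 s.f., so the result keeps min(2, 3) = 2 s.f.
Rounded to 2 significant figures: 0.091 N.

0.091 N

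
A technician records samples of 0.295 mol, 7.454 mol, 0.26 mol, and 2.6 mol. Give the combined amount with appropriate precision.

0.295 mol + 7.454 mol + 0.26 mol + 2.6 mol = 10.609 mol.
Addition/subtraction keeps the fewest decimal places: 0.295 → 3 decimal places, 7.454 → 3 decimal places, 0.26 → 2 decimal places, 2.6 → 1 decimal place; limit is 1.
Rounded to 1 decimal place: 10.6 mol.

10.6 mol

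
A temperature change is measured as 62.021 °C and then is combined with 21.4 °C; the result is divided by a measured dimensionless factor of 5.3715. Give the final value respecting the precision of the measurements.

62.021 °C + 21.4 °C = 83.421 °C; the sum is limited to 1 decimal place (3 s.f.).
Carrying full precision, 83.421 ÷ 5.3715 = 15.5302987992… °C; 5.3715 has 5 s.f., so the result keeps min(3, 5) = 3 s.f.
Rounded to 3 significant figures: 15.5 °C.

15.5 °C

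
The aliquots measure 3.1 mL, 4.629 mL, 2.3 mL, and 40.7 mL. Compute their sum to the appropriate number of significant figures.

50.7 mL

3.1 mL + 4.629 mL + 2.3 mL + 40.7 mL = 50.729 mL.
Addition/subtraction keeps the fewest decimal places: 3.1 → 1 decimal place, 4.629 → 3 decimal places, 2.3 → 1 decimal place, 40.7 → 1 decimal place; limit is 1.
Rounded to 1 decimal place: 50.7 mL.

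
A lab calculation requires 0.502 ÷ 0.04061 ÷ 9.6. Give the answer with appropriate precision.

1.3

0.502 ÷ 0.04061 ÷ 9.6 = 1.287654929…
Multiplication/division keeps the fewest significant figures: 0.502 → 3 s.f., 0.04061 → 4 s.f., 9.6 → 2 s.f.; limit is 2.
Rounded to 2 significant figures: 1.3.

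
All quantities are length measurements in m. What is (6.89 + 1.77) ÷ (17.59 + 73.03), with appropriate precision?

6.89 + 1.77 = 8.66, limited to 2 d.p. → 3 s.f.; 17.59 + 73.03 = 90.62, limited to 2 d.p. → 4 s.f.
Carrying full precision, 8.66 ÷ 90.62 = 0.0955638931803…; keep min(3, 4) = 3 s.f.
Rounded to 3 significant figures: 0.0956.

0.0956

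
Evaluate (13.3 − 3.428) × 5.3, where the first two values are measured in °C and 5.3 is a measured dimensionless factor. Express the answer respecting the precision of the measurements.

52 °C

13.3 °C − 3.428 °C = 9.872 °C; the difference is limited to 1 decimal place (2 s.f.).
Carrying full precision, 9.872 × 5.3 = 52.3216 °C; 5.3 has 2 s.f., so the result keeps min(2, 2) = 2 s.f.
Rounded to 2 significant figures: 52 °C.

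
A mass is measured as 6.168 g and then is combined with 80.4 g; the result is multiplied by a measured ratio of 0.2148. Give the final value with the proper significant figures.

6.168 g + 80.4 g = 86.568 g; the sum is limited to 1 decimal place (3 s.f.).
Carrying full precision, 86.568 × 0.2148 = 18.5948064 g; 0.2148 has 4 s.f., so the result keeps min(3, 4) = 3 s.f.
Rounded to 3 significant figures: 18.6 g.

18.6 g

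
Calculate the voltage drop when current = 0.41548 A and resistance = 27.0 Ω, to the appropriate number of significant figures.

11.2 V

voltage drop = 0.41548 A × 27.0 Ω = 11.21796 V.
0.41548 has 5 significant figures; 27.0 has 3.
Division/multiplication keeps the fewest: 3 significant figures.
Rounded: 11.2 V.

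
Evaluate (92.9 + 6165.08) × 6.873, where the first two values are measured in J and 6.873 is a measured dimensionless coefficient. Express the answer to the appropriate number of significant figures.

4.301 × 10^4 J

92.9 J + 6165.08 J = 6257.98 J; the sum is limited to 1 decimal place (5 s.f.).
Carrying full precision, 6257.98 × 6.873 = 43011.09654 J; 6.873 has 4 s.f., so the result keeps min(5, 4) = 4 s.f.
Rounded to 4 significant figures: 4.301 × 10^4 J.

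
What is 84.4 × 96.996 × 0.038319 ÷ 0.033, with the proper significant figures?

84.4 × 96.996 × 0.038319 ÷ 0.033 = 9505.97129411…
Multiplication/division keeps the fewest significant figures: 84.4 → 3 s.f., 96.996 → 5 s.f., 0.038319 → 5 s.f., 0.033 → 2 s.f.; limit is 2.
Rounded to 2 significant figures: 9.5 × 10^3.

9.5 × 10^3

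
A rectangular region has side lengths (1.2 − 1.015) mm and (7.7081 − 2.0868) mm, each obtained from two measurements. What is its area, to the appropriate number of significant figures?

1 mm²

1.2 − 1.015 = 0.185, limited to 1 d.p. → 1 s.f.; 7.7081 − 2.0868 = 5.6213, limited to 4 d.p. → 5 s.f.
Carrying full precision, 0.185 × 5.6213 = 1.0399405; keep min(1, 5) = 1 s.f.
Rounded to 1 significant figure: 1 mm².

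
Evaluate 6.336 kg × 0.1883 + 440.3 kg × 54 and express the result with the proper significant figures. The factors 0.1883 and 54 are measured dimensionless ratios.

2.4 × 10^4 kg

6.336 × 0.1883 = 1.1930688 → 1.193 kg (4 s.f., last digit at the 10^-3 place).
440.3 × 54 = 23776.2 → 2.4 × 10^4 kg (2 s.f., last digit at the 10^3 place).
Sum: 23777.3930688 kg; keep the coarser place, 10^3.
Result: 2.4 × 10^4 kg.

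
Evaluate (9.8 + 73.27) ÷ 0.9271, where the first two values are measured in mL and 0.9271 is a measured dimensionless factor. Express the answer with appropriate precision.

89.6 mL

9.8 mL + 73.27 mL = 83.07 mL; the sum is limited to 1 decimal place (3 s.f.).
Carrying full precision, 83.07 ÷ 0.9271 = 89.6019846834… mL; 0.9271 has 4 s.f., so the result keeps min(3, 4) = 3 s.f.
Rounded to 3 significant figures: 89.6 mL.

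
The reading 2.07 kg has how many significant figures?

3

2.07: zeros between nonzero digits are significant.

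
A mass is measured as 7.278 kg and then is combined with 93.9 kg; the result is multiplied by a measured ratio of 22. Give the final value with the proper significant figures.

7.278 kg + 93.9 kg = 101.178 kg; the sum is limited to 1 decimal place (4 s.f.).
Carrying full precision, 101.178 × 22 = 2225.916 kg; 22 has 2 s.f., so the result keeps min(4, 2) = 2 s.f.
Rounded to 2 significant figures: 2.2 × 10^3 kg.

2.2 × 10^3 kg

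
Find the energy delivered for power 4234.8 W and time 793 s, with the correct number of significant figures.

energy delivered = 4234.8 W × 793 s = 3358196.4 J.
4234.8 has 5 significant figures; 793 has 3.
Division/multiplication keeps the fewest: 3 significant figures.
Rounded: 3.36 × 10^6 J.

3.36 × 10^6 J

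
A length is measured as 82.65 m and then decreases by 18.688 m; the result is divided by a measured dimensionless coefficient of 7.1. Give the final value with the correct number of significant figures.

82.65 m − 18.688 m = 63.962 m; the difference is limited to 2 decimal places (4 s.f.).
Carrying full precision, 63.962 ÷ 7.1 = 9.00873239437… m; 7.1 has 2 s.f., so the result keeps min(4, 2) = 2 s.f.
Rounded to 2 significant figures: 9.0 m.

9.0 m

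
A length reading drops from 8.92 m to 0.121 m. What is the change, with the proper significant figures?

8.92 m − 0.121 m = 8.799 m.
Addition/subtraction keeps the fewest decimal places: 8.92 → 2 decimal places, 0.121 → 3 decimal places; limit is 2.
Rounded to 2 decimal places: 8.80 m.

8.80 m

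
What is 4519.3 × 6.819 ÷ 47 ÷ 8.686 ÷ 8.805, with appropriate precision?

8.6

4519.3 × 6.819 ÷ 47 ÷ 8.686 ÷ 8.805 = 8.57323678651…
Multiplication/division keeps the fewest significant figures: 4519.3 → 5 s.f., 6.819 → 4 s.f., 47 → 2 s.f., 8.686 → 4 s.f., 8.805 → 4 s.f.; limit is 2.
Rounded to 2 significant figures: 8.6.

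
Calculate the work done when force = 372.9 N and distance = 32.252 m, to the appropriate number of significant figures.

1.203 × 10^4 J

work done = 372.9 N × 32.252 m = 12026.7708 J.
372.9 has 4 significant figures; 32.252 has 5.
Division/multiplication keeps the fewest: 4 significant figures.
Rounded: 1.203 × 10^4 J.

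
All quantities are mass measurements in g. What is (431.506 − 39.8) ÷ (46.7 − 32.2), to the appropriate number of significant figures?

27.0

431.506 − 39.8 = 391.706, limited to 1 d.p. → 4 s.f.; 46.7 − 32.2 = 14.5, limited to 1 d.p. → 3 s.f.
Carrying full precision, 391.706 ÷ 14.5 = 27.0142068966…; keep min(4, 3) = 3 s.f.
Rounded to 3 significant figures: 27.0.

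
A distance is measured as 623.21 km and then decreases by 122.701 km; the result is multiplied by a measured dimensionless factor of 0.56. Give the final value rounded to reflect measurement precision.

623.21 km − 122.701 km = 500.509 km; the difference is limited to 2 decimal places (5 s.f.).
Carrying full precision, 500.509 × 0.56 = 280.28504 km; 0.56 has 2 s.f., so the result keeps min(5, 2) = 2 s.f.
Rounded to 2 significant figures: 2.8 × 10² km.

2.8 × 10² km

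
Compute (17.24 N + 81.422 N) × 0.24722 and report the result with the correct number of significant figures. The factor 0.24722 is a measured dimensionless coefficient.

17.24 N + 81.422 N = 98.662 N; the sum is limited to 2 decimal places (4 s.f.).
Carrying full precision, 98.662 × 0.24722 = 24.39121964 N; 0.24722 has 5 s.f., so the result keeps min(4, 5) = 4 s.f.
Rounded to 4 significant figures: 24.39 N.

24.39 N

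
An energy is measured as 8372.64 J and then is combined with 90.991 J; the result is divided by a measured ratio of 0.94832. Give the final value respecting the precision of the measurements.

8372.64 J + 90.991 J = 8463.631 J; the sum is limited to 2 decimal places (6 s.f.).
Carrying full precision, 8463.631 ÷ 0.94832 = 8924.86818795… J; 0.94832 has 5 s.f., so the result keeps min(6, 5) = 5 s.f.
Rounded to 5 significant figures: 8924.9 J.

8924.9 J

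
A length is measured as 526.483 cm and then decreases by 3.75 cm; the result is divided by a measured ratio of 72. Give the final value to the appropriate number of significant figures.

526.483 cm − 3.75 cm = 522.733 cm; the difference is limited to 2 decimal places (5 s.f.).
Carrying full precision, 522.733 ÷ 72 = 7.26018055556… cm; 72 has 2 s.f., so the result keeps min(5, 2) = 2 s.f.
Rounded to 2 significant figures: 7.3 cm.

7.3 cm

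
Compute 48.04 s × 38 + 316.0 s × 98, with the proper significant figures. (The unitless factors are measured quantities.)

3.3 × 10⁴ s

48.04 × 38 = 1825.52 → 1.8 × 10³ s (2 s.f., last digit at the 10^2 place).
316.0 × 98 = 30968 → 3.1 × 10⁴ s (2 s.f., last digit at the 10^3 place).
Sum: 32793.52 s; keep the coarser place, 10^3.
Result: 3.3 × 10⁴ s.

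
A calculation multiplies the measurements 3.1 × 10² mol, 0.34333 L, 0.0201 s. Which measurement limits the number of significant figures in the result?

3.1 × 10² mol → 2 s.f.; 0.34333 L → 5 s.f.; 0.0201 s → 3 s.f.
The fewest is 2 significant figures, from 3.1 × 10² mol.

3.1 × 10² mol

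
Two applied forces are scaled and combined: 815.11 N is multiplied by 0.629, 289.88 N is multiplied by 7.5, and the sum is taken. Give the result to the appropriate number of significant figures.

2.7 × 10³ N

815.11 × 0.629 = 512.70419 → 513 N (3 s.f., last digit at the 10^0 place).
289.88 × 7.5 = 2174.1 → 2.2 × 10³ N (2 s.f., last digit at the 10^2 place).
Sum: 2686.80419 N; keep the coarser place, 10^2.
Result: 2.7 × 10³ N.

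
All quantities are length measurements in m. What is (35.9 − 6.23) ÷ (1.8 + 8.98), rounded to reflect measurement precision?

2.75

35.9 − 6.23 = 29.67, limited to 1 d.p. → 3 s.f.; 1.8 + 8.98 = 10.78, limited to 1 d.p. → 3 s.f.
Carrying full precision, 29.67 ÷ 10.78 = 2.75231910946…; keep min(3, 3) = 3 s.f.
Rounded to 3 significant figures: 2.75.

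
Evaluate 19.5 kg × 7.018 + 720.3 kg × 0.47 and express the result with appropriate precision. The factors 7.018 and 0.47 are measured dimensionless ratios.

19.5 × 7.018 = 136.851 → 137 kg (3 s.f., last digit at the 10^0 place).
720.3 × 0.47 = 338.541 → 3.4 × 10^2 kg (2 s.f., last digit at the 10^1 place).
Sum: 475.392 kg; keep the coarser place, 10^1.
Result: 4.8 × 10^2 kg.

4.8 × 10^2 kg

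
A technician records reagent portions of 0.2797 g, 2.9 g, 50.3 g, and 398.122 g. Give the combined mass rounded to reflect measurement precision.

451.6 g

0.2797 g + 2.9 g + 50.3 g + 398.122 g = 451.6017 g.
Addition/subtraction keeps the fewest decimal places: 0.2797 → 4 decimal places, 2.9 → 1 decimal place, 50.3 → 1 decimal place, 398.122 → 3 decimal places; limit is 1.
Rounded to 1 decimal place: 451.6 g.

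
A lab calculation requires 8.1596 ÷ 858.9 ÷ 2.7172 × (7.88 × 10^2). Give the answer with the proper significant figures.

8.1596 ÷ 858.9 ÷ 2.7172 × (7.88 × 10^2) = 2.75505883727…
Multiplication/division keeps the fewest significant figures: 8.1596 → 5 s.f., 858.9 → 4 s.f., 2.7172 → 5 s.f., 7.88 × 10^2 → 3 s.f.; limit is 3.
Rounded to 3 significant figures: 2.76.

2.76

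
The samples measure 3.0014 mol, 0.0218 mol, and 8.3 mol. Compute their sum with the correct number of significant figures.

3.0014 mol + 0.0218 mol + 8.3 mol = 11.3232 mol.
Addition/subtraction keeps the fewest decimal places: 3.0014 → 4 decimal places, 0.0218 → 4 decimal places, 8.3 → 1 decimal place; limit is 1.
Rounded to 1 decimal place: 11.3 mol.

11.3 mol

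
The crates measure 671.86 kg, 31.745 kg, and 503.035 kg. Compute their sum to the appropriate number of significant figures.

1206.64 kg

671.86 kg + 31.745 kg + 503.035 kg = 1206.640 kg.
Addition/subtraction keeps the fewest decimal places: 671.86 → 2 decimal places, 31.745 → 3 decimal places, 503.035 → 3 decimal places; limit is 2.
Rounded to 2 decimal places: 1206.64 kg.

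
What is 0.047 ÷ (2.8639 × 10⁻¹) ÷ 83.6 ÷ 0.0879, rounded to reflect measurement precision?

0.022

0.047 ÷ (2.8639 × 10⁻¹) ÷ 83.6 ÷ 0.0879 = 0.0223328863561…
Multiplication/division keeps the fewest significant figures: 0.047 → 2 s.f., 2.8639 × 10⁻¹ → 5 s.f., 83.6 → 3 s.f., 0.0879 → 3 s.f.; limit is 2.
Rounded to 2 significant figures: 0.022.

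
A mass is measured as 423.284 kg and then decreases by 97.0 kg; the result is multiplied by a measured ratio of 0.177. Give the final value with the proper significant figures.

423.284 kg − 97.0 kg = 326.284 kg; the difference is limited to 1 decimal place (4 s.f.).
Carrying full precision, 326.284 × 0.177 = 57.752268 kg; 0.177 has 3 s.f., so the result keeps min(4, 3) = 3 s.f.
Rounded to 3 significant figures: 57.8 kg.

57.8 kg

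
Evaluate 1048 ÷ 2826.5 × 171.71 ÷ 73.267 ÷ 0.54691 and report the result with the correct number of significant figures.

1048 ÷ 2826.5 × 171.71 ÷ 73.267 ÷ 0.54691 = 1.58885259463…
Multiplication/division keeps the fewest significant figures: 1048 → 4 s.f., 2826.5 → 5 s.f., 171.71 → 5 s.f., 73.267 → 5 s.f., 0.54691 → 5 s.f.; limit is 4.
Rounded to 4 significant figures: 1.589.

1.589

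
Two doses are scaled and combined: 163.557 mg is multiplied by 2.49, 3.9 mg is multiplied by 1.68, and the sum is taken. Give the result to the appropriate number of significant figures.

163.557 × 2.49 = 407.25693 → 407 mg (3 s.f., last digit at the 10^0 place).
3.9 × 1.68 = 6.552 → 6.6 mg (2 s.f., last digit at the 10^-1 place).
Sum: 413.80893 mg; keep the coarser place, 10^0.
Result: 414 mg.

414 mg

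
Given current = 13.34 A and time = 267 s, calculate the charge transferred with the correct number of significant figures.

charge transferred = 13.34 A × 267 s = 3561.78 C.
13.34 has 4 significant figures; 267 has 3.
Division/multiplication keeps the fewest: 3 significant figures.
Rounded: 3.56 × 10³ C.

3.56 × 10³ C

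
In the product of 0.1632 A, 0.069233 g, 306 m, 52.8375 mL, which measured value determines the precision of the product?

306 m

0.1632 A → 4 s.f.; 0.069233 g → 5 s.f.; 306 m → 3 s.f.; 52.8375 mL → 6 s.f.
The fewest is 3 significant figures, from 306 m.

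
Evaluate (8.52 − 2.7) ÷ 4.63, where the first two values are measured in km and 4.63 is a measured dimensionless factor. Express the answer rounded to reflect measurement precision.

8.52 km − 2.7 km = 5.82 km; the difference is limited to 1 decimal place (2 s.f.).
Carrying full precision, 5.82 ÷ 4.63 = 1.25701943844… km; 4.63 has 3 s.f., so the result keeps min(2, 3) = 2 s.f.
Rounded to 2 significant figures: 1.3 km.

1.3 km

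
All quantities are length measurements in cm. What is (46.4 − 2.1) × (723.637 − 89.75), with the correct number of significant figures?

46.4 − 2.1 = 44.3, limited to 1 d.p. → 3 s.f.; 723.637 − 89.75 = 633.887, limited to 2 d.p. → 5 s.f.
Carrying full precision, 44.3 × 633.887 = 28081.1941; keep min(3, 5) = 3 s.f.
Rounded to 3 significant figures: 2.81 × 10^4 cm².

2.81 × 10^4 cm²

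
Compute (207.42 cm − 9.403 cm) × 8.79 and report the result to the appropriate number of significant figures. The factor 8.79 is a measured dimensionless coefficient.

207.42 cm − 9.403 cm = 198.017 cm; the difference is limited to 2 decimal places (5 s.f.).
Carrying full precision, 198.017 × 8.79 = 1740.56943 cm; 8.79 has 3 s.f., so the result keeps min(5, 3) = 3 s.f.
Rounded to 3 significant figures: 1.74 × 10³ cm.

1.74 × 10³ cm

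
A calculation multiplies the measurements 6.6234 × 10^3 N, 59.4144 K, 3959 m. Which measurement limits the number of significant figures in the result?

3959 m

6.6234 × 10^3 N → 5 s.f.; 59.4144 K → 6 s.f.; 3959 m → 4 s.f.
The fewest is 4 significant figures, from 3959 m.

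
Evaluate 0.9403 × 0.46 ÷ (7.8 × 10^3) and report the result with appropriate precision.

0.9403 × 0.46 ÷ (7.8 × 10^3) = 0.0000554535897436…
Multiplication/division keeps the fewest significant figures: 0.9403 → 4 s.f., 0.46 → 2 s.f., 7.8 × 10^3 → 2 s.f.; limit is 2.
Rounded to 2 significant figures: 5.5 × 10^-5.

5.5 × 10^-5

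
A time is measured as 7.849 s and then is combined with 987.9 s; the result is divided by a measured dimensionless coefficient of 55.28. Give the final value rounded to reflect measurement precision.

7.849 s + 987.9 s = 995.749 s; the sum is limited to 1 decimal place (4 s.f.).
Carrying full precision, 995.749 ÷ 55.28 = 18.0128256151… s; 55.28 has 4 s.f., so the result keeps min(4, 4) = 4 s.f.
Rounded to 4 significant figures: 18.01 s.

18.01 s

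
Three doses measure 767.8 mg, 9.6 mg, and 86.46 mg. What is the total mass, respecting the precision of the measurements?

767.8 mg + 9.6 mg + 86.46 mg = 863.86 mg.
Addition/subtraction keeps the fewest decimal places: 767.8 → 1 decimal place, 9.6 → 1 decimal place, 86.46 → 2 decimal places; limit is 1.
Rounded to 1 decimal place: 863.9 mg.

863.9 mg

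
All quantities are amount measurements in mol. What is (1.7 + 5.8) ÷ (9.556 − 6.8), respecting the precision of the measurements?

1.7 + 5.8 = 7.5, limited to 1 d.p. → 2 s.f.; 9.556 − 6.8 = 2.756, limited to 1 d.p. → 2 s.f.
Carrying full precision, 7.5 ÷ 2.756 = 2.72133526851…; keep min(2, 2) = 2 s.f.
Rounded to 2 significant figures: 2.7.

2.7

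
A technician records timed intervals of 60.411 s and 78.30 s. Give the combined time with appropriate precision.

60.411 s + 78.30 s = 138.711 s.
Addition/subtraction keeps the fewest decimal places: 60.411 → 3 decimal places, 78.30 → 2 decimal places; limit is 2.
Rounded to 2 decimal places: 138.71 s.

138.71 s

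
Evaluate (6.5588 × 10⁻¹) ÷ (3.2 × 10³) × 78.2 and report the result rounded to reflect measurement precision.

(6.5588 × 10⁻¹) ÷ (3.2 × 10³) × 78.2 = 0.0160280675
Multiplication/division keeps the fewest significant figures: 6.5588 × 10⁻¹ → 5 s.f., 3.2 × 10³ → 2 s.f., 78.2 → 3 s.f.; limit is 2.
Rounded to 2 significant figures: 0.016.

0.016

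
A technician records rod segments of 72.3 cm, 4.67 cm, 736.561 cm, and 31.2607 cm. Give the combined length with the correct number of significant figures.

844.8 cm

72.3 cm + 4.67 cm + 736.561 cm + 31.2607 cm = 844.7917 cm.
Addition/subtraction keeps the fewest decimal places: 72.3 → 1 decimal place, 4.67 → 2 decimal places, 736.561 → 3 decimal places, 31.2607 → 4 decimal places; limit is 1.
Rounded to 1 decimal place: 844.8 cm.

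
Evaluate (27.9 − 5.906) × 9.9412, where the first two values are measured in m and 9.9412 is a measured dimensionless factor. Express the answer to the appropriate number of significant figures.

219 m

27.9 m − 5.906 m = 21.994 m; the difference is limited to 1 decimal place (3 s.f.).
Carrying full precision, 21.994 × 9.9412 = 218.6467528 m; 9.9412 has 5 s.f., so the result keeps min(3, 5) = 3 s.f.
Rounded to 3 significant figures: 219 m.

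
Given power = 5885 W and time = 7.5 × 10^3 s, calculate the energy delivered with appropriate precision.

energy delivered = 5885 W × 7.5 × 10^3 s = 44137500 J.
5885 has 4 significant figures; 7.5 × 10^3 has 2.
Division/multiplication keeps the fewest: 2 significant figures.
Rounded: 4.4 × 10^7 J.

4.4 × 10^7 J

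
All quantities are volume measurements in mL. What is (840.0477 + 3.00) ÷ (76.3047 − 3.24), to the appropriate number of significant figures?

840.0477 + 3.00 = 843.0477, limited to 2 d.p. → 5 s.f.; 76.3047 − 3.24 = 73.0647, limited to 2 d.p. → 4 s.f.
Carrying full precision, 843.0477 ÷ 73.0647 = 11.5383721551…; keep min(5, 4) = 4 s.f.
Rounded to 4 significant figures: 11.54.

11.54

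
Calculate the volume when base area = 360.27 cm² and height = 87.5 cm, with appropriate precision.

3.15 × 10⁴ cm³

volume = 360.27 cm² × 87.5 cm = 31523.625 cm³.
360.27 has 5 significant figures; 87.5 has 3.
Division/multiplication keeps the fewest: 3 significant figures.
Rounded: 3.15 × 10⁴ cm³.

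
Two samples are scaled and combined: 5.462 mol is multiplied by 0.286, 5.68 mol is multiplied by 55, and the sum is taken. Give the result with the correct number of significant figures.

5.462 × 0.286 = 1.562132 → 1.56 mol (3 s.f., last digit at the 10^-2 place).
5.68 × 55 = 312.4 → 3.1 × 10^2 mol (2 s.f., last digit at the 10^1 place).
Sum: 313.962132 mol; keep the coarser place, 10^1.
Result: 3.1 × 10^2 mol.

3.1 × 10^2 mol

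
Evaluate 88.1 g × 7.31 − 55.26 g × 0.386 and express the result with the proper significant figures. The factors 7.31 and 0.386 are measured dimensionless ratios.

88.1 × 7.31 = 644.011 → 644 g (3 s.f., last digit at the 10^0 place).
55.26 × 0.386 = 21.33036 → 21.3 g (3 s.f., last digit at the 10^-1 place).
Difference: 622.68064 g; keep the coarser place, 10^0.
Result: 6.23 × 10^2 g.

6.23 × 10^2 g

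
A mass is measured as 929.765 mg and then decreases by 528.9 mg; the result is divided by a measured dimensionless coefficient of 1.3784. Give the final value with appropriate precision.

929.765 mg − 528.9 mg = 400.865 mg; the difference is limited to 1 decimal place (4 s.f.).
Carrying full precision, 400.865 ÷ 1.3784 = 290.819065583… mg; 1.3784 has 5 s.f., so the result keeps min(4, 5) = 4 s.f.
Rounded to 4 significant figures: 290.8 mg.

290.8 mg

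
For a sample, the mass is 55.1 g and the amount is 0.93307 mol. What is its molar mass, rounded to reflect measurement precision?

59.1 g/mol

molar mass = 55.1 g ÷ 0.93307 mol = 59.0523754917… g/mol.
55.1 has 3 significant figures; 0.93307 has 5.
Division/multiplication keeps the fewest: 3 significant figures.
Rounded: 59.1 g/mol.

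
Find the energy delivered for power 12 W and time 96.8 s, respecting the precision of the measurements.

1.2 × 10³ J

energy delivered = 12 W × 96.8 s = 1161.6 J.
12 has 2 significant figures; 96.8 has 3.
Division/multiplication keeps the fewest: 2 significant figures.
Rounded: 1.2 × 10³ J.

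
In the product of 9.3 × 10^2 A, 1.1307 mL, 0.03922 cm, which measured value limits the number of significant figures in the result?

9.3 × 10^2 A → 2 s.f.; 1.1307 mL → 5 s.f.; 0.03922 cm → 4 s.f.
The fewest is 2 significant figures, from 9.3 × 10^2 A.

9.3 × 10^2 A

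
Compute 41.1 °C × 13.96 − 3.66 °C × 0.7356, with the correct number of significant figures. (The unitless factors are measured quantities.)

571 °C

41.1 × 13.96 = 573.756 → 574 °C (3 s.f., last digit at the 10^0 place).
3.66 × 0.7356 = 2.692296 → 2.69 °C (3 s.f., last digit at the 10^-2 place).
Difference: 571.063704 °C; keep the coarser place, 10^0.
Result: 571 °C.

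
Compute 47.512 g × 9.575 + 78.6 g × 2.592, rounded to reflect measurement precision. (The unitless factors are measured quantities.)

659 g

47.512 × 9.575 = 454.9274 → 454.9 g (4 s.f., last digit at the 10^-1 place).
78.6 × 2.592 = 203.7312 → 204 g (3 s.f., last digit at the 10^0 place).
Sum: 658.6586 g; keep the coarser place, 10^0.
Result: 659 g.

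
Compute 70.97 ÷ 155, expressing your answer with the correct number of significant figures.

0.458

70.97 ÷ 155 = 0.457870967742…
Multiplication/division keeps the fewest significant figures: 70.97 → 4 s.f., 155 → 3 s.f.; limit is 3.
Rounded to 3 significant figures: 0.458.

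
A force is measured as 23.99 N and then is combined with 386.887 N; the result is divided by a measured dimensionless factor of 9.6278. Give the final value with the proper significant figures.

42.676 N

23.99 N + 386.887 N = 410.877 N; the sum is limited to 2 decimal places (5 s.f.).
Carrying full precision, 410.877 ÷ 9.6278 = 42.6761046137… N; 9.6278 has 5 s.f., so the result keeps min(5, 5) = 5 s.f.
Rounded to 5 significant figures: 42.676 N.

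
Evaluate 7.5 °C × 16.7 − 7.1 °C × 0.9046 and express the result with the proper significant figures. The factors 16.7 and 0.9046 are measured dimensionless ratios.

7.5 × 16.7 = 125.25 → 1.3 × 10^2 °C (2 s.f., last digit at the 10^1 place).
7.1 × 0.9046 = 6.42266 → 6.4 °C (2 s.f., last digit at the 10^-1 place).
Difference: 118.82734 °C; keep the coarser place, 10^1.
Result: 1.2 × 10^2 °C.

1.2 × 10^2 °C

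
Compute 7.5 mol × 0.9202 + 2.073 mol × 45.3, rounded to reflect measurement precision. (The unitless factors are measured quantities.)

100.8 mol

7.5 × 0.9202 = 6.9015 → 6.9 mol (2 s.f., last digit at the 10^-1 place).
2.073 × 45.3 = 93.9069 → 93.9 mol (3 s.f., last digit at the 10^-1 place).
Sum: 100.8084 mol; keep the coarser place, 10^-1.
Result: 100.8 mol.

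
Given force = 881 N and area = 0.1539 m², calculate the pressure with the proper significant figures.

5.72 × 10³ Pa

pressure = 881 N ÷ 0.1539 m² = 5724.49642625… Pa.
881 has 3 significant figures; 0.1539 has 4.
Division/multiplication keeps the fewest: 3 significant figures.
Rounded: 5.72 × 10³ Pa.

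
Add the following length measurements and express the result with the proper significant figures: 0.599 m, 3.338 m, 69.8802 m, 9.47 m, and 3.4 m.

86.7 m

0.599 m + 3.338 m + 69.8802 m + 9.47 m + 3.4 m = 86.6872 m.
Addition/subtraction keeps the fewest decimal places: 0.599 → 3 decimal places, 3.338 → 3 decimal places, 69.8802 → 4 decimal places, 9.47 → 2 decimal places, 3.4 → 1 decimal place; limit is 1.
Rounded to 1 decimal place: 86.7 m.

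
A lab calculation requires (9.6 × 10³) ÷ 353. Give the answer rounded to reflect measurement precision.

27

(9.6 × 10³) ÷ 353 = 27.1954674221…
Multiplication/division keeps the fewest significant figures: 9.6 × 10³ → 2 s.f., 353 → 3 s.f.; limit is 2.
Rounded to 2 significant figures: 27.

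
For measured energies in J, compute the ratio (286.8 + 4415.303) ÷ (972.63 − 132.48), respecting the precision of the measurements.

286.8 + 4415.303 = 4702.103, limited to 1 d.p. → 5 s.f.; 972.63 − 132.48 = 840.15, limited to 2 d.p. → 5 s.f.
Carrying full precision, 4702.103 ÷ 840.15 = 5.59674224841…; keep min(5, 5) = 5 s.f.
Rounded to 5 significant figures: 5.5967.

5.5967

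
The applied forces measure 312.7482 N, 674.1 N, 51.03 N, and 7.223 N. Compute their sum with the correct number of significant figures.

312.7482 N + 674.1 N + 51.03 N + 7.223 N = 1045.1012 N.
Addition/subtraction keeps the fewest decimal places: 312.7482 → 4 decimal places, 674.1 → 1 decimal place, 51.03 → 2 decimal places, 7.223 → 3 decimal places; limit is 1.
Rounded to 1 decimal place: 1045.1 N.

1045.1 N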